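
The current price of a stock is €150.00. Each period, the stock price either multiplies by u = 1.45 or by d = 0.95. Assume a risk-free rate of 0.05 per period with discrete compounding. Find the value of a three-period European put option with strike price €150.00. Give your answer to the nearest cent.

€9.46

Risk-neutral probability p = (1 + 0.05 − 0.95)/(1.45 − 0.95) = 0.1000/0.5000 = 0.2000
Terminal stock prices: S_uuu = 457.3, S_uud = 299.6, S_udd = 196.3, S_ddd = 128.6
Terminal payoffs (K − S): max(-307.3, 0) = 0, max(-149.6, 0) = 0, max(-46.29, 0) = 0, max(21.39, 0) = 21.39
Node uu (S = 315.4): V_uu = 1/1.05·[0.2000·0.0000 + 0.8000·0.0000] = 0.0000
Node ud (S = 206.6): V_ud = 1/1.05·[0.2000·0.0000 + 0.8000·0.0000] = 0.0000
Node dd (S = 135.4): V_dd = 1/1.05·[0.2000·0.0000 + 0.8000·21.3938] = 16.3000
Node u (S = 217.5): V_u = 1/1.05·[0.2000·0.0000 + 0.8000·0.0000] = 0.0000
Node d (S = 142.5): V_d = 1/1.05·[0.2000·0.0000 + 0.8000·16.3000] = 12.4190
Node 0 (S = 150): V_0 = 1/1.05·[0.2000·0.0000 + 0.8000·12.4190] = 9.4621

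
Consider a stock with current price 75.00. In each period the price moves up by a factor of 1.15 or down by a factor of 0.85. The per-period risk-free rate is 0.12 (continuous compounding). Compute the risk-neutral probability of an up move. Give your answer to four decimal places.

p = 0.9250

Risk-neutral probability p = (e^0.12 − 0.85)/(1.15 − 0.85) = 0.2775/0.3000 = 0.9250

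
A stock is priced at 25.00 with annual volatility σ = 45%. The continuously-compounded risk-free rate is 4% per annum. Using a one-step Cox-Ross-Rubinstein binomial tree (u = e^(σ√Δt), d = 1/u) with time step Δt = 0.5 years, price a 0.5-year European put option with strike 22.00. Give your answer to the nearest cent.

2.05

CRR parameters: u = e^(σ√Δt) = e^(0.45·√0.5) = 1.3746, d = 1/u = 0.7275
Per-period rate: rΔt = 0.04·0.5 = 0.02, so R = e^0.02 = 1.0202
Risk-neutral probability p = (e^0.02 − 0.7275)/(1.3746 − 0.7275) = 0.2927/0.6472 = 0.4523
Terminal stock prices: S_u = 34.37, S_d = 18.19
Terminal payoffs (K − S): max(-12.37, 0) = 0, max(3.814, 0) = 3.814
Node 0 (S = 25): V_0 = e^(−0.02)·[0.4523·0.0000 + 0.5477·3.8135] = 2.0472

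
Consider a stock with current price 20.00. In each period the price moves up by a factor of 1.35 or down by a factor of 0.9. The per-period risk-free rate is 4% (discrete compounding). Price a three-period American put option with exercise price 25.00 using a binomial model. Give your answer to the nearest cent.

5.05

Risk-neutral probability p = (1 + 0.04 − 0.9)/(1.35 − 0.9) = 0.1400/0.4500 = 0.3111
Terminal stock prices: S_uuu = 49.21, S_uud = 32.81, S_udd = 21.87, S_ddd = 14.58
Terminal payoffs (K − S): max(-24.21, 0) = 0, max(-7.805, 0) = 0, max(3.13, 0) = 3.13, max(10.42, 0) = 10.42
Node uu (S = 36.45): continuation = 1/1.04·[0.3111·0.0000 + 0.6889·0.0000] = 0.0000; exercise value = 0.0000 ≤ continuation, so V_uu = 0.0000
Node ud (S = 24.3): continuation = 1/1.04·[0.3111·0.0000 + 0.6889·3.1300] = 2.0733; exercise value = 0.7000 ≤ continuation, so V_ud = 2.0733
Node dd (S = 16.2): continuation = 1/1.04·[0.3111·3.1300 + 0.6889·10.4200] = 7.8385; exercise value = 8.8000 > continuation, so V_dd = 8.8000 (exercise)
Node u (S = 27): continuation = 1/1.04·[0.3111·0.0000 + 0.6889·2.0733] = 1.3733; exercise value = 0.0000 ≤ continuation, so V_u = 1.3733
Node d (S = 18): continuation = 1/1.04·[0.3111·2.0733 + 0.6889·8.8000] = 6.4493; exercise value = 7.0000 > continuation, so V_d = 7.0000 (exercise)
Node 0 (S = 20): continuation = 1/1.04·[0.3111·1.3733 + 0.6889·7.0000] = 5.0476; exercise value = 5.0000 ≤ continuation, so V_0 = 5.0476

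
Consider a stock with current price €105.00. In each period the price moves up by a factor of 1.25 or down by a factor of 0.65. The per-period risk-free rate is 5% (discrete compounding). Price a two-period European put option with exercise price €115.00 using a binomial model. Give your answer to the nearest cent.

€19.09

Risk-neutral probability p = (1 + 0.05 − 0.65)/(1.25 − 0.65) = 0.4000/0.6000 = 0.6667
Terminal stock prices: S_uu = 164.1, S_ud = 85.31, S_dd = 44.36
Terminal payoffs (K − S): max(-49.06, 0) = 0, max(29.69, 0) = 29.69, max(70.64, 0) = 70.64
Node u (S = 131.2): V_u = 1/1.05·[0.6667·0.0000 + 0.3333·29.6875] = 9.4246
Node d (S = 68.25): V_d = 1/1.05·[0.6667·29.6875 + 0.3333·70.6375] = 41.2738
Node 0 (S = 105): V_0 = 1/1.05·[0.6667·9.4246 + 0.3333·41.2738] = 19.0867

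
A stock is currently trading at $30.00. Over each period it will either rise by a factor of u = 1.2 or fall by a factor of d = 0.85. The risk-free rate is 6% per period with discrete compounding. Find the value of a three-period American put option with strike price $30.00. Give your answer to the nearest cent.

$2.02

Risk-neutral probability p = (1 + 0.06 − 0.85)/(1.2 − 0.85) = 0.2100/0.3500 = 0.6000
Terminal stock prices: S_uuu = 51.84, S_uud = 36.72, S_udd = 26.01, S_ddd = 18.42
Terminal payoffs (K − S): max(-21.84, 0) = 0, max(-6.72, 0) = 0, max(3.99, 0) = 3.99, max(11.58, 0) = 11.58
Node uu (S = 43.2): continuation = 1/1.06·[0.6000·0.0000 + 0.4000·0.0000] = 0.0000; exercise value = 0.0000 ≤ continuation, so V_uu = 0.0000
Node ud (S = 30.6): continuation = 1/1.06·[0.6000·0.0000 + 0.4000·3.9900] = 1.5057; exercise value = 0.0000 ≤ continuation, so V_ud = 1.5057
Node dd (S = 21.67): continuation = 1/1.06·[0.6000·3.9900 + 0.4000·11.5763] = 6.6269; exercise value = 8.3250 > continuation, so V_dd = 8.3250 (exercise)
Node u (S = 36): continuation = 1/1.06·[0.6000·0.0000 + 0.4000·1.5057] = 0.5682; exercise value = 0.0000 ≤ continuation, so V_u = 0.5682
Node d (S = 25.5): continuation = 1/1.06·[0.6000·1.5057 + 0.4000·8.3250] = 3.9938; exercise value = 4.5000 > continuation, so V_d = 4.5000 (exercise)
Node 0 (S = 30): continuation = 1/1.06·[0.6000·0.5682 + 0.4000·4.5000] = 2.0197; exercise value = 0.0000 ≤ continuation, so V_0 = 2.0197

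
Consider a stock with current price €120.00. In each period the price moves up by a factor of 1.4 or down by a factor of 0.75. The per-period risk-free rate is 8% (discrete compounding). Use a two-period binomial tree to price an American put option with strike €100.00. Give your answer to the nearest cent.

Risk-neutral probability p = (1 + 0.08 − 0.75)/(1.4 − 0.75) = 0.3300/0.6500 = 0.5077
Terminal stock prices: S_uu = 235.2, S_ud = 126, S_dd = 67.5
Terminal payoffs (K − S): max(-135.2, 0) = 0, max(-26, 0) = 0, max(32.5, 0) = 32.5
Node u (S = 168): continuation = 1/1.08·[0.5077·0.0000 + 0.4923·0.0000] = 0.0000; exercise value = 0.0000 ≤ continuation, so V_u = 0.0000
Node d (S = 90): continuation = 1/1.08·[0.5077·0.0000 + 0.4923·32.5000] = 14.8148; exercise value = 10.0000 ≤ continuation, so V_d = 14.8148
Node 0 (S = 120): continuation = 1/1.08·[0.5077·0.0000 + 0.4923·14.8148] = 6.7532; exercise value = 0.0000 ≤ continuation, so V_0 = 6.7532

€6.75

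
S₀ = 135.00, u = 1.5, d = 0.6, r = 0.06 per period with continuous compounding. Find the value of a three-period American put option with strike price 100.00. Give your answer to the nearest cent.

Risk-neutral probability p = (e^0.06 − 0.6)/(1.5 − 0.6) = 0.4618/0.9000 = 0.5132
Terminal stock prices: S_uuu = 455.6, S_uud = 182.2, S_udd = 72.9, S_ddd = 29.16
Terminal payoffs (K − S): max(-355.6, 0) = 0, max(-82.25, 0) = 0, max(27.1, 0) = 27.1, max(70.84, 0) = 70.84
Node uu (S = 303.8): continuation = e^(−0.06)·[0.5132·0.0000 + 0.4868·0.0000] = 0.0000; exercise value = 0.0000 ≤ continuation, so V_uu = 0.0000
Node ud (S = 121.5): continuation = e^(−0.06)·[0.5132·0.0000 + 0.4868·27.1000] = 12.4253; exercise value = 0.0000 ≤ continuation, so V_ud = 12.4253
Node dd (S = 48.6): continuation = e^(−0.06)·[0.5132·27.1000 + 0.4868·70.8400] = 45.5765; exercise value = 51.4000 > continuation, so V_dd = 51.4000 (exercise)
Node u (S = 202.5): continuation = e^(−0.06)·[0.5132·0.0000 + 0.4868·12.4253] = 5.6969; exercise value = 0.0000 ≤ continuation, so V_u = 5.6969
Node d (S = 81): continuation = e^(−0.06)·[0.5132·12.4253 + 0.4868·51.4000] = 29.5714; exercise value = 19.0000 ≤ continuation, so V_d = 29.5714
Node 0 (S = 135): continuation = e^(−0.06)·[0.5132·5.6969 + 0.4868·29.5714] = 16.3115; exercise value = 0.0000 ≤ continuation, so V_0 = 16.3115

16.31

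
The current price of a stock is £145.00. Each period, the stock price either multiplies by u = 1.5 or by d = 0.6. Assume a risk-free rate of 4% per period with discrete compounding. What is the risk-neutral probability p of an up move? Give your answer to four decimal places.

p = 0.4889

Risk-neutral probability p = (1 + 0.04 − 0.6)/(1.5 − 0.6) = 0.4400/0.9000 = 0.4889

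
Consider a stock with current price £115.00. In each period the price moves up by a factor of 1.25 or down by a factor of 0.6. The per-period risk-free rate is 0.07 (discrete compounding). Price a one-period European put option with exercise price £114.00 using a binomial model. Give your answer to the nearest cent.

£11.65

Risk-neutral probability p = (1 + 0.07 − 0.6)/(1.25 − 0.6) = 0.4700/0.6500 = 0.7231
Terminal stock prices: S_u = 143.8, S_d = 69
Terminal payoffs (K − S): max(-29.75, 0) = 0, max(45, 0) = 45
Node 0 (S = 115): V_0 = 1/1.07·[0.7231·0.0000 + 0.2769·45.0000] = 11.6463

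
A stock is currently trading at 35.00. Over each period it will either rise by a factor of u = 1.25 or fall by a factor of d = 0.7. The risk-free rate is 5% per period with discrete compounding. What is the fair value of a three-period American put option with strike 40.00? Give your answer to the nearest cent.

Risk-neutral probability p = (1 + 0.05 − 0.7)/(1.25 − 0.7) = 0.3500/0.5500 = 0.6364
Terminal stock prices: S_uuu = 68.36, S_uud = 38.28, S_udd = 21.44, S_ddd = 12
Terminal payoffs (K − S): max(-28.36, 0) = 0, max(1.719, 0) = 1.719, max(18.56, 0) = 18.56, max(28, 0) = 28
Node uu (S = 54.69): continuation = 1/1.05·[0.6364·0.0000 + 0.3636·1.7188] = 0.5952; exercise value = 0.0000 ≤ continuation, so V_uu = 0.5952
Node ud (S = 30.62): continuation = 1/1.05·[0.6364·1.7188 + 0.3636·18.5625] = 7.4702; exercise value = 9.3750 > continuation, so V_ud = 9.3750 (exercise)
Node dd (S = 17.15): continuation = 1/1.05·[0.6364·18.5625 + 0.3636·27.9950] = 20.9452; exercise value = 22.8500 > continuation, so V_dd = 22.8500 (exercise)
Node u (S = 43.75): continuation = 1/1.05·[0.6364·0.5952 + 0.3636·9.3750] = 3.6075; exercise value = 0.0000 ≤ continuation, so V_u = 3.6075
Node d (S = 24.5): continuation = 1/1.05·[0.6364·9.3750 + 0.3636·22.8500] = 13.5952; exercise value = 15.5000 > continuation, so V_d = 15.5000 (exercise)
Node 0 (S = 35): continuation = 1/1.05·[0.6364·3.6075 + 0.3636·15.5000] = 7.5543; exercise value = 5.0000 ≤ continuation, so V_0 = 7.5543

7.55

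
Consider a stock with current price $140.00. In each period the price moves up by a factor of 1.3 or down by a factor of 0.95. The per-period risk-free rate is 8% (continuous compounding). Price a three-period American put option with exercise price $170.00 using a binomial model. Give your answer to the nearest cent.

$30.00

Risk-neutral probability p = (e^0.08 − 0.95)/(1.3 − 0.95) = 0.1333/0.3500 = 0.3808
Terminal stock prices: S_uuu = 307.6, S_uud = 224.8, S_udd = 164.3, S_ddd = 120
Terminal payoffs (K − S): max(-137.6, 0) = 0, max(-54.77, 0) = 0, max(5.745, 0) = 5.745, max(49.97, 0) = 49.97
Node uu (S = 236.6): continuation = e^(−0.08)·[0.3808·0.0000 + 0.6192·0.0000] = 0.0000; exercise value = 0.0000 ≤ continuation, so V_uu = 0.0000
Node ud (S = 172.9): continuation = e^(−0.08)·[0.3808·0.0000 + 0.6192·5.7450] = 3.2837; exercise value = 0.0000 ≤ continuation, so V_ud = 3.2837
Node dd (S = 126.3): continuation = e^(−0.08)·[0.3808·5.7450 + 0.6192·49.9675] = 30.5798; exercise value = 43.6500 > continuation, so V_dd = 43.6500 (exercise)
Node u (S = 182): continuation = e^(−0.08)·[0.3808·0.0000 + 0.6192·3.2837] = 1.8769; exercise value = 0.0000 ≤ continuation, so V_u = 1.8769
Node d (S = 133): continuation = e^(−0.08)·[0.3808·3.2837 + 0.6192·43.6500] = 26.1036; exercise value = 37.0000 > continuation, so V_d = 37.0000 (exercise)
Node 0 (S = 140): continuation = e^(−0.08)·[0.3808·1.8769 + 0.6192·37.0000] = 21.8081; exercise value = 30.0000 > continuation, so V_0 = 30.0000 (exercise)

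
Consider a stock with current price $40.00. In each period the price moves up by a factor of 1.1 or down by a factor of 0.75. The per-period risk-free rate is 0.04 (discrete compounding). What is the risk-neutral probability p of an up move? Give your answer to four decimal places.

Risk-neutral probability p = (1 + 0.04 − 0.75)/(1.1 − 0.75) = 0.2900/0.3500 = 0.8286

p = 0.8286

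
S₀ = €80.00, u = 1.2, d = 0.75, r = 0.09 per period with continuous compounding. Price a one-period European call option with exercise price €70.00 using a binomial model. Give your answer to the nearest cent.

Risk-neutral probability p = (e^0.09 − 0.75)/(1.2 − 0.75) = 0.3442/0.4500 = 0.7648
Terminal stock prices: S_u = 96, S_d = 60
Terminal payoffs (S − K): max(26, 0) = 26, max(-10, 0) = 0
Node 0 (S = 80): V_0 = e^(−0.09)·[0.7648·26.0000 + 0.2352·0.0000] = 18.1741

€18.17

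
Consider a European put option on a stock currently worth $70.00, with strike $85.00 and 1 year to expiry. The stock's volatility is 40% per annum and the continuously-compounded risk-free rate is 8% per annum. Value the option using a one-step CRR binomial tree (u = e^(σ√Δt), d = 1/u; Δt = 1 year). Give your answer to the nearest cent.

$17.48

CRR parameters: u = e^(σ√Δt) = e^(0.4·√1) = 1.4918, d = 1/u = 0.6703
Per-period rate: rΔt = 0.08·1 = 0.08, so R = e^0.08 = 1.0833
Risk-neutral probability p = (e^0.08 − 0.6703)/(1.4918 − 0.6703) = 0.4130/0.8215 = 0.5027
Terminal stock prices: S_u = 104.4, S_d = 46.92
Terminal payoffs (K − S): max(-19.43, 0) = 0, max(38.08, 0) = 38.08
Node 0 (S = 70): V_0 = e^(−0.08)·[0.5027·0.0000 + 0.4973·38.0776] = 17.4803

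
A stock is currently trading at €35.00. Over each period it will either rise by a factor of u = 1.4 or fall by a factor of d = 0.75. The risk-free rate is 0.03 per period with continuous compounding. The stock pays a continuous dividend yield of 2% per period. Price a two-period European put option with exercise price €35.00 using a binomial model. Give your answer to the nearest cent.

Per-period risk-free factor R = e^0.03 = 1.0305; dividend-adjusted growth = e^(0.03−0.02) = 1.0101.
Risk-neutral probability p = (1.0101 − 0.75)/(1.4 − 0.75) = 0.2601/0.6500 = 0.4001
Terminal stock prices: S_uu = 68.6, S_ud = 36.75, S_dd = 19.69
Terminal payoffs (K − S): max(-33.6, 0) = 0, max(-1.75, 0) = 0, max(15.31, 0) = 15.31
Node u (S = 49): V_u = e^(−0.03)·[0.4001·0.0000 + 0.5999·0.0000] = 0.0000
Node d (S = 26.25): V_d = e^(−0.03)·[0.4001·0.0000 + 0.5999·15.3125] = 8.9148
Node 0 (S = 35): V_0 = e^(−0.03)·[0.4001·0.0000 + 0.5999·8.9148] = 5.1901

€5.19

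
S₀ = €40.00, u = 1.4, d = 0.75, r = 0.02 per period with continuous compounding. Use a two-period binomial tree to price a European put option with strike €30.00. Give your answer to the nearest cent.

€2.46

Risk-neutral probability p = (e^0.02 − 0.75)/(1.4 − 0.75) = 0.2702/0.6500 = 0.4157
Terminal stock prices: S_uu = 78.4, S_ud = 42, S_dd = 22.5
Terminal payoffs (K − S): max(-48.4, 0) = 0, max(-12, 0) = 0, max(7.5, 0) = 7.5
Node u (S = 56): V_u = e^(−0.02)·[0.4157·0.0000 + 0.5843·0.0000] = 0.0000
Node d (S = 30): V_d = e^(−0.02)·[0.4157·0.0000 + 0.5843·7.5000] = 4.2955
Node 0 (S = 40): V_0 = e^(−0.02)·[0.4157·0.0000 + 0.5843·4.2955] = 2.4602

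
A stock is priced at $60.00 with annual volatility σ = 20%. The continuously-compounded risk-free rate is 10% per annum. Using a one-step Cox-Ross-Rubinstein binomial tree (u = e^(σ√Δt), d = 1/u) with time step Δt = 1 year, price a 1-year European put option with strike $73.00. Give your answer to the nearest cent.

$6.24

CRR parameters: u = e^(σ√Δt) = e^(0.2·√1) = 1.2214, d = 1/u = 0.8187
Per-period rate: rΔt = 0.1·1 = 0.1, so R = e^0.1 = 1.1052
Risk-neutral probability p = (e^0.1 − 0.8187)/(1.2214 − 0.8187) = 0.2864/0.4027 = 0.7113
Terminal stock prices: S_u = 73.28, S_d = 49.12
Terminal payoffs (K − S): max(-0.2842, 0) = 0, max(23.88, 0) = 23.88
Node 0 (S = 60): V_0 = e^(−0.1)·[0.7113·0.0000 + 0.2887·23.8762] = 6.2360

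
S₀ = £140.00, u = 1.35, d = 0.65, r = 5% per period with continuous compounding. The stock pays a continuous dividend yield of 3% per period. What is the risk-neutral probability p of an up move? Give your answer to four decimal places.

p = 0.5289

Per-period risk-free factor R = e^0.05 = 1.0513; dividend-adjusted growth = e^(0.05−0.03) = 1.0202.
Risk-neutral probability p = (1.0202 − 0.65)/(1.35 − 0.65) = 0.3702/0.7000 = 0.5289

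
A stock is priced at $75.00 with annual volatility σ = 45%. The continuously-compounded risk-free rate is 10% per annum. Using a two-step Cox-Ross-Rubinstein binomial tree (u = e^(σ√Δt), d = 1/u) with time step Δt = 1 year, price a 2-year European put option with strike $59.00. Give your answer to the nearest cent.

$5.78

CRR parameters: u = e^(σ√Δt) = e^(0.45·√1) = 1.5683, d = 1/u = 0.6376
Per-period rate: rΔt = 0.1·1 = 0.1, so R = e^0.1 = 1.1052
Risk-neutral probability p = (e^0.1 − 0.6376)/(1.5683 − 0.6376) = 0.4675/0.9307 = 0.5024
Terminal stock prices: S_uu = 184.5, S_ud = 75, S_dd = 30.49
Terminal payoffs (K − S): max(-125.5, 0) = 0, max(-16, 0) = 0, max(28.51, 0) = 28.51
Node u (S = 117.6): V_u = e^(−0.1)·[0.5024·0.0000 + 0.4976·0.0000] = 0.0000
Node d (S = 47.82): V_d = e^(−0.1)·[0.5024·0.0000 + 0.4976·28.5073] = 12.8362
Node 0 (S = 75): V_0 = e^(−0.1)·[0.5024·0.0000 + 0.4976·12.8362] = 5.7799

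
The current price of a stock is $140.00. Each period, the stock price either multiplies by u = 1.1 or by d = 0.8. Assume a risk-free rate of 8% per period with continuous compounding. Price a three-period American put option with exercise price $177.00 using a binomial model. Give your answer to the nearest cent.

$37.00

Risk-neutral probability p = (e^0.08 − 0.8)/(1.1 − 0.8) = 0.2833/0.3000 = 0.9443
Terminal stock prices: S_uuu = 186.3, S_uud = 135.5, S_udd = 98.56, S_ddd = 71.68
Terminal payoffs (K − S): max(-9.34, 0) = 0, max(41.48, 0) = 41.48, max(78.44, 0) = 78.44, max(105.3, 0) = 105.3
Node uu (S = 169.4): continuation = e^(−0.08)·[0.9443·0.0000 + 0.0557·41.4800] = 2.1332; exercise value = 7.6000 > continuation, so V_uu = 7.6000 (exercise)
Node ud (S = 123.2): continuation = e^(−0.08)·[0.9443·41.4800 + 0.0557·78.4400] = 40.1916; exercise value = 53.8000 > continuation, so V_ud = 53.8000 (exercise)
Node dd (S = 89.6): continuation = e^(−0.08)·[0.9443·78.4400 + 0.0557·105.3200] = 73.7916; exercise value = 87.4000 > continuation, so V_dd = 87.4000 (exercise)
Node u (S = 154): continuation = e^(−0.08)·[0.9443·7.6000 + 0.0557·53.8000] = 9.3916; exercise value = 23.0000 > continuation, so V_u = 23.0000 (exercise)
Node d (S = 112): continuation = e^(−0.08)·[0.9443·53.8000 + 0.0557·87.4000] = 51.3916; exercise value = 65.0000 > continuation, so V_d = 65.0000 (exercise)
Node 0 (S = 140): continuation = e^(−0.08)·[0.9443·23.0000 + 0.0557·65.0000] = 23.3916; exercise value = 37.0000 > continuation, so V_0 = 37.0000 (exercise)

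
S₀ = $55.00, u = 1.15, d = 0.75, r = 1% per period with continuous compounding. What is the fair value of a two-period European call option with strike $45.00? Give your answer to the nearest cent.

$12.58

Risk-neutral probability p = (e^0.01 − 0.75)/(1.15 − 0.75) = 0.2601/0.4000 = 0.6501
Terminal stock prices: S_uu = 72.74, S_ud = 47.44, S_dd = 30.94
Terminal payoffs (S − K): max(27.74, 0) = 27.74, max(2.437, 0) = 2.437, max(-14.06, 0) = 0
Node u (S = 63.25): V_u = e^(−0.01)·[0.6501·27.7375 + 0.3499·2.4375] = 18.6978
Node d (S = 41.25): V_d = e^(−0.01)·[0.6501·2.4375 + 0.3499·0.0000] = 1.5689
Node 0 (S = 55): V_0 = e^(−0.01)·[0.6501·18.6978 + 0.3499·1.5689] = 12.5784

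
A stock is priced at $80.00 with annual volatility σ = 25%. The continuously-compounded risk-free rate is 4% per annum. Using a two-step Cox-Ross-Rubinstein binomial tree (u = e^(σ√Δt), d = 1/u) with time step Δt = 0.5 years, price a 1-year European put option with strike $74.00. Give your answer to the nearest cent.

CRR parameters: u = e^(σ√Δt) = e^(0.25·√0.5) = 1.1934, d = 1/u = 0.8380
Per-period rate: rΔt = 0.04·0.5 = 0.02, so R = e^0.02 = 1.0202
Risk-neutral probability p = (e^0.02 − 0.8380)/(1.1934 − 0.8380) = 0.1822/0.3554 = 0.5128
Terminal stock prices: S_uu = 113.9, S_ud = 80, S_dd = 56.18
Terminal payoffs (K − S): max(-39.93, 0) = 0, max(-6, 0) = 0, max(17.82, 0) = 17.82
Node u (S = 95.47): V_u = e^(−0.02)·[0.5128·0.0000 + 0.4872·0.0000] = 0.0000
Node d (S = 67.04): V_d = e^(−0.02)·[0.5128·0.0000 + 0.4872·17.8249] = 8.5130
Node 0 (S = 80): V_0 = e^(−0.02)·[0.5128·0.0000 + 0.4872·8.5130] = 4.0657

$4.07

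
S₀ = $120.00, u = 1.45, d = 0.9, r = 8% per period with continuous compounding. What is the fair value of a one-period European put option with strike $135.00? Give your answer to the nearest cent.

$16.62

Risk-neutral probability p = (e^0.08 − 0.9)/(1.45 − 0.9) = 0.1833/0.5500 = 0.3332
Terminal stock prices: S_u = 174, S_d = 108
Terminal payoffs (K − S): max(-39, 0) = 0, max(27, 0) = 27
Node 0 (S = 120): V_0 = e^(−0.08)·[0.3332·0.0000 + 0.6668·27.0000] = 16.6182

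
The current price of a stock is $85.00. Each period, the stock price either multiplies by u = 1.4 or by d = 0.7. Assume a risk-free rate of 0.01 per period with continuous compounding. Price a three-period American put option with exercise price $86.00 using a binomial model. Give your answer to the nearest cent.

Risk-neutral probability p = (e^0.01 − 0.7)/(1.4 − 0.7) = 0.3101/0.7000 = 0.4429
Terminal stock prices: S_uuu = 233.2, S_uud = 116.6, S_udd = 58.31, S_ddd = 29.15
Terminal payoffs (K − S): max(-147.2, 0) = 0, max(-30.62, 0) = 0, max(27.69, 0) = 27.69, max(56.85, 0) = 56.85
Node uu (S = 166.6): continuation = e^(−0.01)·[0.4429·0.0000 + 0.5571·0.0000] = 0.0000; exercise value = 0.0000 ≤ continuation, so V_uu = 0.0000
Node ud (S = 83.3): continuation = e^(−0.01)·[0.4429·0.0000 + 0.5571·27.6900] = 15.2718; exercise value = 2.7000 ≤ continuation, so V_ud = 15.2718
Node dd (S = 41.65): continuation = e^(−0.01)·[0.4429·27.6900 + 0.5571·56.8450] = 43.4943; exercise value = 44.3500 > continuation, so V_dd = 44.3500 (exercise)
Node u (S = 119): continuation = e^(−0.01)·[0.4429·0.0000 + 0.5571·15.2718] = 8.4228; exercise value = 0.0000 ≤ continuation, so V_u = 8.4228
Node d (S = 59.5): continuation = e^(−0.01)·[0.4429·15.2718 + 0.5571·44.3500] = 31.1573; exercise value = 26.5000 ≤ continuation, so V_d = 31.1573
Node 0 (S = 85): continuation = e^(−0.01)·[0.4429·8.4228 + 0.5571·31.1573] = 20.8777; exercise value = 1.0000 ≤ continuation, so V_0 = 20.8777

$20.88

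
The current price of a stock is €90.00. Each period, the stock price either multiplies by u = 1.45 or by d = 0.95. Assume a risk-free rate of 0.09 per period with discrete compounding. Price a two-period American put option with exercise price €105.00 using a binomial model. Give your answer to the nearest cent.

€15.00

Risk-neutral probability p = (1 + 0.09 − 0.95)/(1.45 − 0.95) = 0.1400/0.5000 = 0.2800
Terminal stock prices: S_uu = 189.2, S_ud = 124, S_dd = 81.22
Terminal payoffs (K − S): max(-84.22, 0) = 0, max(-18.97, 0) = 0, max(23.78, 0) = 23.78
Node u (S = 130.5): continuation = 1/1.09·[0.2800·0.0000 + 0.7200·0.0000] = 0.0000; exercise value = 0.0000 ≤ continuation, so V_u = 0.0000
Node d (S = 85.5): continuation = 1/1.09·[0.2800·0.0000 + 0.7200·23.7750] = 15.7046; exercise value = 19.5000 > continuation, so V_d = 19.5000 (exercise)
Node 0 (S = 90): continuation = 1/1.09·[0.2800·0.0000 + 0.7200·19.5000] = 12.8807; exercise value = 15.0000 > continuation, so V_0 = 15.0000 (exercise)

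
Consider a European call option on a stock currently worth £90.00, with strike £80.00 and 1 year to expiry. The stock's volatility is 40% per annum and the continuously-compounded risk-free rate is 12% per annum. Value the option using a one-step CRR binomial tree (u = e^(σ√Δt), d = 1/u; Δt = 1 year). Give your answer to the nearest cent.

£26.78

CRR parameters: u = e^(σ√Δt) = e^(0.4·√1) = 1.4918, d = 1/u = 0.6703
Per-period rate: rΔt = 0.12·1 = 0.12, so R = e^0.12 = 1.1275
Risk-neutral probability p = (e^0.12 − 0.6703)/(1.4918 − 0.6703) = 0.4572/0.8215 = 0.5565
Terminal stock prices: S_u = 134.3, S_d = 60.33
Terminal payoffs (S − K): max(54.26, 0) = 54.26, max(-19.67, 0) = 0
Node 0 (S = 90): V_0 = e^(−0.12)·[0.5565·54.2642 + 0.4435·0.0000] = 26.7838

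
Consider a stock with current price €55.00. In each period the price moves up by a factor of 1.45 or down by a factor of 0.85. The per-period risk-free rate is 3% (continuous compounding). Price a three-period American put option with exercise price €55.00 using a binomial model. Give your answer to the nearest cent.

Risk-neutral probability p = (e^0.03 − 0.85)/(1.45 − 0.85) = 0.1805/0.6000 = 0.3008
Terminal stock prices: S_uuu = 167.7, S_uud = 98.29, S_udd = 57.62, S_ddd = 33.78
Terminal payoffs (K − S): max(-112.7, 0) = 0, max(-43.29, 0) = 0, max(-2.619, 0) = 0, max(21.22, 0) = 21.22
Node uu (S = 115.6): continuation = e^(−0.03)·[0.3008·0.0000 + 0.6992·0.0000] = 0.0000; exercise value = 0.0000 ≤ continuation, so V_uu = 0.0000
Node ud (S = 67.79): continuation = e^(−0.03)·[0.3008·0.0000 + 0.6992·0.0000] = 0.0000; exercise value = 0.0000 ≤ continuation, so V_ud = 0.0000
Node dd (S = 39.74): continuation = e^(−0.03)·[0.3008·0.0000 + 0.6992·21.2231] = 14.4015; exercise value = 15.2625 > continuation, so V_dd = 15.2625 (exercise)
Node u (S = 79.75): continuation = e^(−0.03)·[0.3008·0.0000 + 0.6992·0.0000] = 0.0000; exercise value = 0.0000 ≤ continuation, so V_u = 0.0000
Node d (S = 46.75): continuation = e^(−0.03)·[0.3008·0.0000 + 0.6992·15.2625] = 10.3568; exercise value = 8.2500 ≤ continuation, so V_d = 10.3568
Node 0 (S = 55): continuation = e^(−0.03)·[0.3008·0.0000 + 0.6992·10.3568] = 7.0279; exercise value = 0.0000 ≤ continuation, so V_0 = 7.0279

€7.03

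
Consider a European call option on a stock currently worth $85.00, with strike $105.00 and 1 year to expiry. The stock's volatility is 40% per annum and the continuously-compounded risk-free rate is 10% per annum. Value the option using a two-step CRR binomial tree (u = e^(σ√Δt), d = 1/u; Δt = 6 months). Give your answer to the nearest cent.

CRR parameters: u = e^(σ√Δt) = e^(0.4·√0.5) = 1.3269, d = 1/u = 0.7536
Per-period rate: rΔt = 0.1·0.5 = 0.05, so R = e^0.05 = 1.0513
Risk-neutral probability p = (e^0.05 − 0.7536)/(1.3269 − 0.7536) = 0.2976/0.5733 = 0.5192
Terminal stock prices: S_uu = 149.7, S_ud = 85, S_dd = 48.28
Terminal payoffs (S − K): max(44.66, 0) = 44.66, max(-20, 0) = 0, max(-56.72, 0) = 0
Node u (S = 112.8): V_u = e^(−0.05)·[0.5192·44.6556 + 0.4808·0.0000] = 22.0542
Node d (S = 64.06): V_d = e^(−0.05)·[0.5192·0.0000 + 0.4808·0.0000] = 0.0000
Node 0 (S = 85): V_0 = e^(−0.05)·[0.5192·22.0542 + 0.4808·0.0000] = 10.8920

$10.89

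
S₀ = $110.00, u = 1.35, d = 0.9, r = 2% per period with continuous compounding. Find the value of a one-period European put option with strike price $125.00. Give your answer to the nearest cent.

$18.68

Risk-neutral probability p = (e^0.02 − 0.9)/(1.35 − 0.9) = 0.1202/0.4500 = 0.2671
Terminal stock prices: S_u = 148.5, S_d = 99
Terminal payoffs (K − S): max(-23.5, 0) = 0, max(26, 0) = 26
Node 0 (S = 110): V_0 = e^(−0.02)·[0.2671·0.0000 + 0.7329·26.0000] = 18.6777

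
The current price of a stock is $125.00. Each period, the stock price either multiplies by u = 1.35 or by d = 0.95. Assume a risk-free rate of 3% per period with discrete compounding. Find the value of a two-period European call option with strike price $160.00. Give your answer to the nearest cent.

$2.65

Risk-neutral probability p = (1 + 0.03 − 0.95)/(1.35 − 0.95) = 0.0800/0.4000 = 0.2000
Terminal stock prices: S_uu = 227.8, S_ud = 160.3, S_dd = 112.8
Terminal payoffs (S − K): max(67.81, 0) = 67.81, max(0.3125, 0) = 0.3125, max(-47.19, 0) = 0
Node u (S = 168.8): V_u = 1/1.03·[0.2000·67.8125 + 0.8000·0.3125] = 13.4102
Node d (S = 118.8): V_d = 1/1.03·[0.2000·0.3125 + 0.8000·0.0000] = 0.0607
Node 0 (S = 125): V_0 = 1/1.03·[0.2000·13.4102 + 0.8000·0.0607] = 2.6511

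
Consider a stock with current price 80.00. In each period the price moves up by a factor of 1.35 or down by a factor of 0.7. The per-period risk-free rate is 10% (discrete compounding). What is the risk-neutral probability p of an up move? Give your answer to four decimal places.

Risk-neutral probability p = (1 + 0.1 − 0.7)/(1.35 − 0.7) = 0.4000/0.6500 = 0.6154

p = 0.6154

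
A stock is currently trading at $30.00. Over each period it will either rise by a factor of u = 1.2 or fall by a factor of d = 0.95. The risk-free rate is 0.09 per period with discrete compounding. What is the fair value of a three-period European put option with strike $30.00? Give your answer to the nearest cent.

$0.28

Risk-neutral probability p = (1 + 0.09 − 0.95)/(1.2 − 0.95) = 0.1400/0.2500 = 0.5600
Terminal stock prices: S_uuu = 51.84, S_uud = 41.04, S_udd = 32.49, S_ddd = 25.72
Terminal payoffs (K − S): max(-21.84, 0) = 0, max(-11.04, 0) = 0, max(-2.49, 0) = 0, max(4.279, 0) = 4.279
Node uu (S = 43.2): V_uu = 1/1.09·[0.5600·0.0000 + 0.4400·0.0000] = 0.0000
Node ud (S = 34.2): V_ud = 1/1.09·[0.5600·0.0000 + 0.4400·0.0000] = 0.0000
Node dd (S = 27.07): V_dd = 1/1.09·[0.5600·0.0000 + 0.4400·4.2788] = 1.7272
Node u (S = 36): V_u = 1/1.09·[0.5600·0.0000 + 0.4400·0.0000] = 0.0000
Node d (S = 28.5): V_d = 1/1.09·[0.5600·0.0000 + 0.4400·1.7272] = 0.6972
Node 0 (S = 30): V_0 = 1/1.09·[0.5600·0.0000 + 0.4400·0.6972] = 0.2814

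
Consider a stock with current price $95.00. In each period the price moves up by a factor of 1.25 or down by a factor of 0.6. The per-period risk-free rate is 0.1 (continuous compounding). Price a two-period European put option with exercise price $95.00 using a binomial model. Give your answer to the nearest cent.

Risk-neutral probability p = (e^0.1 − 0.6)/(1.25 − 0.6) = 0.5052/0.6500 = 0.7772
Terminal stock prices: S_uu = 148.4, S_ud = 71.25, S_dd = 34.2
Terminal payoffs (K − S): max(-53.44, 0) = 0, max(23.75, 0) = 23.75, max(60.8, 0) = 60.8
Node u (S = 118.8): V_u = e^(−0.1)·[0.7772·0.0000 + 0.2228·23.7500] = 4.7882
Node d (S = 57): V_d = e^(−0.1)·[0.7772·23.7500 + 0.2228·60.8000] = 28.9596
Node 0 (S = 95): V_0 = e^(−0.1)·[0.7772·4.7882 + 0.2228·28.9596] = 9.2058

$9.21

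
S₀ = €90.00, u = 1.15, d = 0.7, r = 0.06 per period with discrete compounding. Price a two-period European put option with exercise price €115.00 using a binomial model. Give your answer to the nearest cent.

Risk-neutral probability p = (1 + 0.06 − 0.7)/(1.15 − 0.7) = 0.3600/0.4500 = 0.8000
Terminal stock prices: S_uu = 119, S_ud = 72.45, S_dd = 44.1
Terminal payoffs (K − S): max(-4.025, 0) = 0, max(42.55, 0) = 42.55, max(70.9, 0) = 70.9
Node u (S = 103.5): V_u = 1/1.06·[0.8000·0.0000 + 0.2000·42.5500] = 8.0283
Node d (S = 63): V_d = 1/1.06·[0.8000·42.5500 + 0.2000·70.9000] = 45.4906
Node 0 (S = 90): V_0 = 1/1.06·[0.8000·8.0283 + 0.2000·45.4906] = 14.6422

€14.64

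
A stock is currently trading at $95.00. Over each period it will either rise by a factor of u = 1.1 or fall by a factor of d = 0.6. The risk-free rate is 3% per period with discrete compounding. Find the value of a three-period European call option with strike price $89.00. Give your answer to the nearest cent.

$21.80

Risk-neutral probability p = (1 + 0.03 − 0.6)/(1.1 − 0.6) = 0.4300/0.5000 = 0.8600
Terminal stock prices: S_uuu = 126.4, S_uud = 68.97, S_udd = 37.62, S_ddd = 20.52
Terminal payoffs (S − K): max(37.45, 0) = 37.45, max(-20.03, 0) = 0, max(-51.38, 0) = 0, max(-68.48, 0) = 0
Node uu (S = 115): V_uu = 1/1.03·[0.8600·37.4450 + 0.1400·0.0000] = 31.2648
Node ud (S = 62.7): V_ud = 1/1.03·[0.8600·0.0000 + 0.1400·0.0000] = 0.0000
Node dd (S = 34.2): V_dd = 1/1.03·[0.8600·0.0000 + 0.1400·0.0000] = 0.0000
Node u (S = 104.5): V_u = 1/1.03·[0.8600·31.2648 + 0.1400·0.0000] = 26.1046
Node d (S = 57): V_d = 1/1.03·[0.8600·0.0000 + 0.1400·0.0000] = 0.0000
Node 0 (S = 95): V_0 = 1/1.03·[0.8600·26.1046 + 0.1400·0.0000] = 21.7960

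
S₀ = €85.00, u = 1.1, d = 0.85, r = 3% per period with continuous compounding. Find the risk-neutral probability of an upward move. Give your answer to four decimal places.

Risk-neutral probability p = (e^0.03 − 0.85)/(1.1 − 0.85) = 0.1805/0.2500 = 0.7218

p = 0.7218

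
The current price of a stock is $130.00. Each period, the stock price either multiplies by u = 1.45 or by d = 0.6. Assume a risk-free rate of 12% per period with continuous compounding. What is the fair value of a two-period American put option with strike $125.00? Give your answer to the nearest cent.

$18.02

Risk-neutral probability p = (e^0.12 − 0.6)/(1.45 − 0.6) = 0.5275/0.8500 = 0.6206
Terminal stock prices: S_uu = 273.3, S_ud = 113.1, S_dd = 46.8
Terminal payoffs (K − S): max(-148.3, 0) = 0, max(11.9, 0) = 11.9, max(78.2, 0) = 78.2
Node u (S = 188.5): continuation = e^(−0.12)·[0.6206·0.0000 + 0.3794·11.9000] = 4.0045; exercise value = 0.0000 ≤ continuation, so V_u = 4.0045
Node d (S = 78): continuation = e^(−0.12)·[0.6206·11.9000 + 0.3794·78.2000] = 32.8651; exercise value = 47.0000 > continuation, so V_d = 47.0000 (exercise)
Node 0 (S = 130): continuation = e^(−0.12)·[0.6206·4.0045 + 0.3794·47.0000] = 18.0201; exercise value = 0.0000 ≤ continuation, so V_0 = 18.0201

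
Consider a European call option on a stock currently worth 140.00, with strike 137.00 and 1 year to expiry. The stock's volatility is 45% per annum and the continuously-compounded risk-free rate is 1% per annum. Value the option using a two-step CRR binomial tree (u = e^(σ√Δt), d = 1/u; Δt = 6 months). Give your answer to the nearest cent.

CRR parameters: u = e^(σ√Δt) = e^(0.45·√0.5) = 1.3746, d = 1/u = 0.7275
Per-period rate: rΔt = 0.01·0.5 = 0.005, so R = e^0.005 = 1.0050
Risk-neutral probability p = (e^0.005 − 0.7275)/(1.3746 − 0.7275) = 0.2776/0.6472 = 0.4289
Terminal stock prices: S_uu = 264.6, S_ud = 140, S_dd = 74.09
Terminal payoffs (S − K): max(127.6, 0) = 127.6, max(3, 0) = 3, max(-62.91, 0) = 0
Node u (S = 192.5): V_u = e^(−0.005)·[0.4289·127.5522 + 0.5711·3.0000] = 56.1341
Node d (S = 101.8): V_d = e^(−0.005)·[0.4289·3.0000 + 0.5711·0.0000] = 1.2802
Node 0 (S = 140): V_0 = e^(−0.005)·[0.4289·56.1341 + 0.5711·1.2802] = 24.6811

24.68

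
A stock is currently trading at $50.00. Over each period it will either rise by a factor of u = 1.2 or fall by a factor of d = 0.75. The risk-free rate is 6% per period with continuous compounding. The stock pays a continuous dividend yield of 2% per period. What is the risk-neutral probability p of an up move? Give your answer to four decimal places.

Per-period risk-free factor R = e^0.06 = 1.0618; dividend-adjusted growth = e^(0.06−0.02) = 1.0408.
Risk-neutral probability p = (1.0408 − 0.75)/(1.2 − 0.75) = 0.2908/0.4500 = 0.6462

p = 0.6462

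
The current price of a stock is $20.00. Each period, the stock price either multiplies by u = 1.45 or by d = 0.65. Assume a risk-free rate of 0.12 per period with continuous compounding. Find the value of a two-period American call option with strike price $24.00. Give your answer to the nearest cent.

Risk-neutral probability p = (e^0.12 − 0.65)/(1.45 − 0.65) = 0.4775/0.8000 = 0.5969
Terminal stock prices: S_uu = 42.05, S_ud = 18.85, S_dd = 8.45
Terminal payoffs (S − K): max(18.05, 0) = 18.05, max(-5.15, 0) = 0, max(-15.55, 0) = 0
Node u (S = 29): continuation = e^(−0.12)·[0.5969·18.0500 + 0.4031·0.0000] = 9.5553; exercise value = 5.0000 ≤ continuation, so V_u = 9.5553
Node d (S = 13): continuation = e^(−0.12)·[0.5969·0.0000 + 0.4031·0.0000] = 0.0000; exercise value = 0.0000 ≤ continuation, so V_d = 0.0000
Node 0 (S = 20): continuation = e^(−0.12)·[0.5969·9.5553 + 0.4031·0.0000] = 5.0583; exercise value = 0.0000 ≤ continuation, so V_0 = 5.0583

$5.06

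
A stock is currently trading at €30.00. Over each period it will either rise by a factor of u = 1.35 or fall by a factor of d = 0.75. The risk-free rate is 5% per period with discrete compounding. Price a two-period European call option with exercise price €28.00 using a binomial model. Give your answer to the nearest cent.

€7.13

Risk-neutral probability p = (1 + 0.05 − 0.75)/(1.35 − 0.75) = 0.3000/0.6000 = 0.5000
Terminal stock prices: S_uu = 54.68, S_ud = 30.38, S_dd = 16.88
Terminal payoffs (S − K): max(26.68, 0) = 26.68, max(2.375, 0) = 2.375, max(-11.12, 0) = 0
Node u (S = 40.5): V_u = 1/1.05·[0.5000·26.6750 + 0.5000·2.3750] = 13.8333
Node d (S = 22.5): V_d = 1/1.05·[0.5000·2.3750 + 0.5000·0.0000] = 1.1310
Node 0 (S = 30): V_0 = 1/1.05·[0.5000·13.8333 + 0.5000·1.1310] = 7.1259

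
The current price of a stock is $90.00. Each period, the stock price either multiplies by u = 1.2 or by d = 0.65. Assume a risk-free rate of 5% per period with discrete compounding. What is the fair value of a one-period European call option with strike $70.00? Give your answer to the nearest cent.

Risk-neutral probability p = (1 + 0.05 − 0.65)/(1.2 − 0.65) = 0.4000/0.5500 = 0.7273
Terminal stock prices: S_u = 108, S_d = 58.5
Terminal payoffs (S − K): max(38, 0) = 38, max(-11.5, 0) = 0
Node 0 (S = 90): V_0 = 1/1.05·[0.7273·38.0000 + 0.2727·0.0000] = 26.3203

$26.32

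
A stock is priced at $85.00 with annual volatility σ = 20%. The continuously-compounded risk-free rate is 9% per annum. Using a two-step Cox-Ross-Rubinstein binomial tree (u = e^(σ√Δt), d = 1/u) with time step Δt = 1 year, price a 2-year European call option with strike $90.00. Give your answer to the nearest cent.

$14.38

CRR parameters: u = e^(σ√Δt) = e^(0.2·√1) = 1.2214, d = 1/u = 0.8187
Per-period rate: rΔt = 0.09·1 = 0.09, so R = e^0.09 = 1.0942
Risk-neutral probability p = (e^0.09 − 0.8187)/(1.2214 − 0.8187) = 0.2754/0.4027 = 0.6840
Terminal stock prices: S_uu = 126.8, S_ud = 85, S_dd = 56.98
Terminal payoffs (S − K): max(36.81, 0) = 36.81, max(-5, 0) = 0, max(-33.02, 0) = 0
Node u (S = 103.8): V_u = e^(−0.09)·[0.6840·36.8051 + 0.3160·0.0000] = 23.0093
Node d (S = 69.59): V_d = e^(−0.09)·[0.6840·0.0000 + 0.3160·0.0000] = 0.0000
Node 0 (S = 85): V_0 = e^(−0.09)·[0.6840·23.0093 + 0.3160·0.0000] = 14.3846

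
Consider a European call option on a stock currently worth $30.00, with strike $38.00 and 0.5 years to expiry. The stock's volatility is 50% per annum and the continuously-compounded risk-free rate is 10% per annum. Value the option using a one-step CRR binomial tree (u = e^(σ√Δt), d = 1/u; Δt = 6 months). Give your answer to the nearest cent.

$2.17

CRR parameters: u = e^(σ√Δt) = e^(0.5·√0.5) = 1.4241, d = 1/u = 0.7022
Per-period rate: rΔt = 0.1·0.5 = 0.05, so R = e^0.05 = 1.0513
Risk-neutral probability p = (e^0.05 − 0.7022)/(1.4241 − 0.7022) = 0.3491/0.7219 = 0.4835
Terminal stock prices: S_u = 42.72, S_d = 21.07
Terminal payoffs (S − K): max(4.724, 0) = 4.724, max(-16.93, 0) = 0
Node 0 (S = 30): V_0 = e^(−0.05)·[0.4835·4.7236 + 0.5165·0.0000] = 2.1726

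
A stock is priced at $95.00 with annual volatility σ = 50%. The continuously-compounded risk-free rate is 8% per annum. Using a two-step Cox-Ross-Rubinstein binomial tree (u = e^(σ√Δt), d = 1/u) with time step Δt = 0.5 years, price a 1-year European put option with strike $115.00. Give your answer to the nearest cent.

$26.93

CRR parameters: u = e^(σ√Δt) = e^(0.5·√0.5) = 1.4241, d = 1/u = 0.7022
Per-period rate: rΔt = 0.08·0.5 = 0.04, so R = e^0.04 = 1.0408
Risk-neutral probability p = (e^0.04 − 0.7022)/(1.4241 − 0.7022) = 0.3386/0.7219 = 0.4691
Terminal stock prices: S_uu = 192.7, S_ud = 95, S_dd = 46.84
Terminal payoffs (K − S): max(-77.67, 0) = 0, max(20, 0) = 20, max(68.16, 0) = 68.16
Node u (S = 135.3): V_u = e^(−0.04)·[0.4691·0.0000 + 0.5309·20.0000] = 10.2026
Node d (S = 66.71): V_d = e^(−0.04)·[0.4691·20.0000 + 0.5309·68.1585] = 43.7829
Node 0 (S = 95): V_0 = e^(−0.04)·[0.4691·10.2026 + 0.5309·43.7829] = 26.9329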